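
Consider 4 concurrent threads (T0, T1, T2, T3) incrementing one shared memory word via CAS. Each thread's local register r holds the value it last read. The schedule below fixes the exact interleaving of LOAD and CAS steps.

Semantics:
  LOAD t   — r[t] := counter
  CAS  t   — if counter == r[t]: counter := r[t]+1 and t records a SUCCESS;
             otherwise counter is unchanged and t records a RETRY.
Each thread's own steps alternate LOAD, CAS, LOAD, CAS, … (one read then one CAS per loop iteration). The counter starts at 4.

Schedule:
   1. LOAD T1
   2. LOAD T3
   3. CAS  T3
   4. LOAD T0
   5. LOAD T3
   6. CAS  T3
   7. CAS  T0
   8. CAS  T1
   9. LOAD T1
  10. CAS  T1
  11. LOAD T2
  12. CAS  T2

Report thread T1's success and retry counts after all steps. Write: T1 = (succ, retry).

T1 = (1, 1)

step 1: T1 LOAD ⇒ load; ctr=4 reg=4
step 2: T3 LOAD ⇒ load; ctr=4 reg=4
step 3: T3 CAS ⇒ ok; ctr=5 reg=4
step 4: T0 LOAD ⇒ load; ctr=5 reg=5
step 5: T3 LOAD ⇒ load; ctr=5 reg=5
step 6: T3 CAS ⇒ ok; ctr=6 reg=5
step 7: T0 CAS ⇒ retry; ctr=6 reg=5
step 8: T1 CAS ⇒ retry; ctr=6 reg=4
step 9: T1 LOAD ⇒ load; ctr=6 reg=6
step 10: T1 CAS ⇒ ok; ctr=7 reg=6
step 11: T2 LOAD ⇒ load; ctr=7 reg=7
step 12: T2 CAS ⇒ ok; ctr=8 reg=7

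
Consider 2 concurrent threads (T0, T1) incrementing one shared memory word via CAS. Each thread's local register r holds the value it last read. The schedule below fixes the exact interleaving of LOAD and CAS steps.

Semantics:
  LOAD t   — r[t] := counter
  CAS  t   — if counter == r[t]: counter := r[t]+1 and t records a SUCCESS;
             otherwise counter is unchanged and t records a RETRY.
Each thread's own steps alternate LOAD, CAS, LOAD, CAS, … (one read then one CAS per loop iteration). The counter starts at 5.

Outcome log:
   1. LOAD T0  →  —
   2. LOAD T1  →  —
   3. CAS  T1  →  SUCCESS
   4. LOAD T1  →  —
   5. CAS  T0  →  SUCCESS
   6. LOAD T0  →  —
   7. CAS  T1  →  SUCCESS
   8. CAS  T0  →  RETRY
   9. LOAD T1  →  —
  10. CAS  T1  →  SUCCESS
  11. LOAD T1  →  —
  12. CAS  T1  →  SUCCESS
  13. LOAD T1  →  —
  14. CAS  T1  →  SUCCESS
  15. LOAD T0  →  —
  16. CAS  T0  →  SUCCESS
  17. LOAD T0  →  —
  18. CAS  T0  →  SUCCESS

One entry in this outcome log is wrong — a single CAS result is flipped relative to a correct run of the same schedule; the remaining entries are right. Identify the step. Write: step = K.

Reference trace:
[1] T0.load  rd  (counter 5, T0.r 5)
[2] T1.load  rd  (counter 5, T1.r 5)
[3] T1.cas  hit  (counter 6, T1.r 5)
[4] T1.load  rd  (counter 6, T1.r 6)
[5] T0.cas  miss  (counter 6, T0.r 5)
[6] T0.load  rd  (counter 6, T0.r 6)
[7] T1.cas  hit  (counter 7, T1.r 6)
[8] T0.cas  miss  (counter 7, T0.r 6)
[9] T1.load  rd  (counter 7, T1.r 7)
[10] T1.cas  hit  (counter 8, T1.r 7)
[11] T1.load  rd  (counter 8, T1.r 8)
[12] T1.cas  hit  (counter 9, T1.r 8)
[13] T1.load  rd  (counter 9, T1.r 9)
[14] T1.cas  hit  (counter 10, T1.r 9)
[15] T0.load  rd  (counter 10, T0.r 10)
[16] T0.cas  hit  (counter 11, T0.r 10)
[17] T0.load  rd  (counter 11, T0.r 11)
[18] T0.cas  hit  (counter 12, T0.r 11)
Mismatch at 5.

step = 5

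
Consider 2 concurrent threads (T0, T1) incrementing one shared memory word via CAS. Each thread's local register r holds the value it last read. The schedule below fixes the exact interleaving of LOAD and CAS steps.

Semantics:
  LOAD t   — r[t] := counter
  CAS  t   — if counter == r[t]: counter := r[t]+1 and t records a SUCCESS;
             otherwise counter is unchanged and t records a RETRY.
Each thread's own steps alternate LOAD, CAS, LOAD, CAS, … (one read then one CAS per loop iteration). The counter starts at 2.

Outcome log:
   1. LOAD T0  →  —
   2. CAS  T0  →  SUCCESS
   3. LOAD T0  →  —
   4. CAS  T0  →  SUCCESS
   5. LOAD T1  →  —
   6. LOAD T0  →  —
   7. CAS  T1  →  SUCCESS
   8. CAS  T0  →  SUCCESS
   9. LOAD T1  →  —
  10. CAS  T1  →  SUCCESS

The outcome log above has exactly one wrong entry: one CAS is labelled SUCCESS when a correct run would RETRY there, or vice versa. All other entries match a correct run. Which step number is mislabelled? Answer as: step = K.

Reference trace:
T0 LOAD — after: cnt=2, r=2 — load
T0 CAS — after: cnt=3, r=2 — ok
T0 LOAD — after: cnt=3, r=3 — load
T0 CAS — after: cnt=4, r=3 — ok
T1 LOAD — after: cnt=4, r=4 — load
T0 LOAD — after: cnt=4, r=4 — load
T1 CAS — after: cnt=5, r=4 — ok
T0 CAS — after: cnt=5, r=4 — retry
T1 LOAD — after: cnt=5, r=5 — load
T1 CAS — after: cnt=6, r=5 — ok
Mismatch at 8.

step = 8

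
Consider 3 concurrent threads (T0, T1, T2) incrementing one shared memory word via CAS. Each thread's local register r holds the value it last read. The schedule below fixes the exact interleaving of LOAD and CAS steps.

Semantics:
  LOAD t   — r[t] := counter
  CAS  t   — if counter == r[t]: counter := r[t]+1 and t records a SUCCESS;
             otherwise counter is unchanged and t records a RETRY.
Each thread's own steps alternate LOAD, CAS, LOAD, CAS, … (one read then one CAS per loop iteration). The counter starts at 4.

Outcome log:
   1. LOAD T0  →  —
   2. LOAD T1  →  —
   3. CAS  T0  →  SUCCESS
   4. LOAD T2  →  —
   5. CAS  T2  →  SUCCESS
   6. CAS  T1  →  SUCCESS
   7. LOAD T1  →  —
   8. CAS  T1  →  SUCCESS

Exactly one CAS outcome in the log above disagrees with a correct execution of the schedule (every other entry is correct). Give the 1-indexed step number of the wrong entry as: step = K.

Re-executing:
1. LOAD T0 → mem=4 r[T0]=4 [LOAD]
2. LOAD T1 → mem=4 r[T1]=4 [LOAD]
3. CAS T0 → mem=5 r[T0]=4 [OK]
4. LOAD T2 → mem=5 r[T2]=5 [LOAD]
5. CAS T2 → mem=6 r[T2]=5 [OK]
6. CAS T1 → mem=6 r[T1]=4 [RETRY]
7. LOAD T1 → mem=6 r[T1]=6 [LOAD]
8. CAS T1 → mem=7 r[T1]=6 [OK]
Flip is step 6.

step = 6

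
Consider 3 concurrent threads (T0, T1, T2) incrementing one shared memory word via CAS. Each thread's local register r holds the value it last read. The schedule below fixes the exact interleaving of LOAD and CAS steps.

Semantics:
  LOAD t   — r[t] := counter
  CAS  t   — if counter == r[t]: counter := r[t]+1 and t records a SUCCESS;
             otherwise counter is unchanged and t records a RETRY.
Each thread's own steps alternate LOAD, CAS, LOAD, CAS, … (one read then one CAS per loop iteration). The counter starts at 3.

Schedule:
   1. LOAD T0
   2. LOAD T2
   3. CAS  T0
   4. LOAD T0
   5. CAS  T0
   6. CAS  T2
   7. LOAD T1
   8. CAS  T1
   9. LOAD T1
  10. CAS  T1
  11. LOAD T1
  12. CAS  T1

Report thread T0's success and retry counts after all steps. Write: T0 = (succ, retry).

T0 = (2, 0)

step 1: T0 LOAD ⇒ load; ctr=3 reg=3
step 2: T2 LOAD ⇒ load; ctr=3 reg=3
step 3: T0 CAS ⇒ ok; ctr=4 reg=3
step 4: T0 LOAD ⇒ load; ctr=4 reg=4
step 5: T0 CAS ⇒ ok; ctr=5 reg=4
step 6: T2 CAS ⇒ retry; ctr=5 reg=3
step 7: T1 LOAD ⇒ load; ctr=5 reg=5
step 8: T1 CAS ⇒ ok; ctr=6 reg=5
step 9: T1 LOAD ⇒ load; ctr=6 reg=6
step 10: T1 CAS ⇒ ok; ctr=7 reg=6
step 11: T1 LOAD ⇒ load; ctr=7 reg=7
step 12: T1 CAS ⇒ ok; ctr=8 reg=7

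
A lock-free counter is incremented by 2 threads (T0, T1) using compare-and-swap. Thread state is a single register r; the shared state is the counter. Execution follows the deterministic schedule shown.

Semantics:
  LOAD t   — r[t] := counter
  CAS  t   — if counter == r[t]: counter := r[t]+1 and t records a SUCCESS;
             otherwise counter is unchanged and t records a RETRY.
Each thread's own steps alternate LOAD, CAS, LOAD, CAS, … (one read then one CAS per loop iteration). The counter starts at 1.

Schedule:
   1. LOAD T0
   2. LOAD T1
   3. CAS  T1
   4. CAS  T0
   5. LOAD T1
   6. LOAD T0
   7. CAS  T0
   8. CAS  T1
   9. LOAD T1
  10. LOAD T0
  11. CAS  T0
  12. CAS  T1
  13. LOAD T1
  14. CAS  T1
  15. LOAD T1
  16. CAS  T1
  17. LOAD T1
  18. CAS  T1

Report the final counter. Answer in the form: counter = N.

counter = 7

[1] T0.load  rd  (counter 1, T0.r 1)
[2] T1.load  rd  (counter 1, T1.r 1)
[3] T1.cas  hit  (counter 2, T1.r 1)
[4] T0.cas  miss  (counter 2, T0.r 1)
[5] T1.load  rd  (counter 2, T1.r 2)
[6] T0.load  rd  (counter 2, T0.r 2)
[7] T0.cas  hit  (counter 3, T0.r 2)
[8] T1.cas  miss  (counter 3, T1.r 2)
[9] T1.load  rd  (counter 3, T1.r 3)
[10] T0.load  rd  (counter 3, T0.r 3)
[11] T0.cas  hit  (counter 4, T0.r 3)
[12] T1.cas  miss  (counter 4, T1.r 3)
[13] T1.load  rd  (counter 4, T1.r 4)
[14] T1.cas  hit  (counter 5, T1.r 4)
[15] T1.load  rd  (counter 5, T1.r 5)
[16] T1.cas  hit  (counter 6, T1.r 5)
[17] T1.load  rd  (counter 6, T1.r 6)
[18] T1.cas  hit  (counter 7, T1.r 6)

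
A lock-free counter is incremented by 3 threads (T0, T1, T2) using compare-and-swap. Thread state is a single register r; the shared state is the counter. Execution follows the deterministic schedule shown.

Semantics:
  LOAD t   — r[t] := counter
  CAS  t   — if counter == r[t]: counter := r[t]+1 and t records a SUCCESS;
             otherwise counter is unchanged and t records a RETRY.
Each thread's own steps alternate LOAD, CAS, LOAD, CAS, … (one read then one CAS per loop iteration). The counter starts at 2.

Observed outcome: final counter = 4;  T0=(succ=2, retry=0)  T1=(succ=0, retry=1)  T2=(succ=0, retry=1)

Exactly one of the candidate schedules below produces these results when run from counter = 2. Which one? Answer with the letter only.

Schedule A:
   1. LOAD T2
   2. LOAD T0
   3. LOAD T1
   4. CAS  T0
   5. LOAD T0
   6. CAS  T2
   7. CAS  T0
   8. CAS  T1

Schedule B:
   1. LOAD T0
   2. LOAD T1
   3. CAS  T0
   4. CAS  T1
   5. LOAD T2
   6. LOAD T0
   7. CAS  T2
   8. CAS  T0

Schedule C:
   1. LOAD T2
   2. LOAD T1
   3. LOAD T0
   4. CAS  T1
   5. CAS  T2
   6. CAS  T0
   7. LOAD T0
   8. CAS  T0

A

Tracing schedule A:
step 1: T2 LOAD ⇒ load; ctr=2 reg=2
step 2: T0 LOAD ⇒ load; ctr=2 reg=2
step 3: T1 LOAD ⇒ load; ctr=2 reg=2
step 4: T0 CAS ⇒ ok; ctr=3 reg=2
step 5: T0 LOAD ⇒ load; ctr=3 reg=3
step 6: T2 CAS ⇒ retry; ctr=3 reg=2
step 7: T0 CAS ⇒ ok; ctr=4 reg=3
step 8: T1 CAS ⇒ retry; ctr=4 reg=2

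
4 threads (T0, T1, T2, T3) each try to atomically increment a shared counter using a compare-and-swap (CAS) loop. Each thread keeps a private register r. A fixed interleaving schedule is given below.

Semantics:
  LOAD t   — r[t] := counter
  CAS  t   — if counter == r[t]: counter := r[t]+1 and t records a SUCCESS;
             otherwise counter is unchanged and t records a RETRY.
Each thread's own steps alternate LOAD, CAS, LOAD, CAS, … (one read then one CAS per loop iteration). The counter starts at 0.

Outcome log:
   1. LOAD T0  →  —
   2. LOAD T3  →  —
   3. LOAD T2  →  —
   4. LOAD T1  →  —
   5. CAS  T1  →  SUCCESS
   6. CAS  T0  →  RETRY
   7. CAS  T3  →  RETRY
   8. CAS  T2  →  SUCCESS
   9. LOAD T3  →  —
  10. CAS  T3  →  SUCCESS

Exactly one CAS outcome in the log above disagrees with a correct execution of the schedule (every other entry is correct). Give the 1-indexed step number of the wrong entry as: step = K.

step = 8

Re-executing:
#1 T0 reads 0
#2 T3 reads 0
#3 T2 reads 0
#4 T1 reads 0
#5 T1 CAS(0→1) writes; counter now 1
#6 T0 CAS(0→1) fails; counter now 1
#7 T3 CAS(0→1) fails; counter now 1
#8 T2 CAS(0→1) fails; counter now 1
#9 T3 reads 1
#10 T3 CAS(1→2) writes; counter now 2
Log disagrees first at step 8.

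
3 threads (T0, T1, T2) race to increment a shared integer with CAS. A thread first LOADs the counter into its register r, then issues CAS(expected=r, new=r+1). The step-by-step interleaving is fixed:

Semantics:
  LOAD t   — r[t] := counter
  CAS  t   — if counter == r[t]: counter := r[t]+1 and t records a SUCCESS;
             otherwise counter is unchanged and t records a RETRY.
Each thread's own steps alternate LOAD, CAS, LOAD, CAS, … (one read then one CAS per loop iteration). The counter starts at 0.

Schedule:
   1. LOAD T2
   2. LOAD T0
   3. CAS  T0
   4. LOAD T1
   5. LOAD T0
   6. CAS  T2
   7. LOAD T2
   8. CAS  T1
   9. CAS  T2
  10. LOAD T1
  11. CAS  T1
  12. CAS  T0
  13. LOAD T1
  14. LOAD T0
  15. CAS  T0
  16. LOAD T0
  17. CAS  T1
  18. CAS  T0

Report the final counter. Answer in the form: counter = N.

counter = 5

T2 LOAD — after: cnt=0, r=0 — load
T0 LOAD — after: cnt=0, r=0 — load
T0 CAS — after: cnt=1, r=0 — ok
T1 LOAD — after: cnt=1, r=1 — load
T0 LOAD — after: cnt=1, r=1 — load
T2 CAS — after: cnt=1, r=0 — retry
T2 LOAD — after: cnt=1, r=1 — load
T1 CAS — after: cnt=2, r=1 — ok
T2 CAS — after: cnt=2, r=1 — retry
T1 LOAD — after: cnt=2, r=2 — load
T1 CAS — after: cnt=3, r=2 — ok
T0 CAS — after: cnt=3, r=1 — retry
T1 LOAD — after: cnt=3, r=3 — load
T0 LOAD — after: cnt=3, r=3 — load
T0 CAS — after: cnt=4, r=3 — ok
T0 LOAD — after: cnt=4, r=4 — load
T1 CAS — after: cnt=4, r=3 — retry
T0 CAS — after: cnt=5, r=4 — ok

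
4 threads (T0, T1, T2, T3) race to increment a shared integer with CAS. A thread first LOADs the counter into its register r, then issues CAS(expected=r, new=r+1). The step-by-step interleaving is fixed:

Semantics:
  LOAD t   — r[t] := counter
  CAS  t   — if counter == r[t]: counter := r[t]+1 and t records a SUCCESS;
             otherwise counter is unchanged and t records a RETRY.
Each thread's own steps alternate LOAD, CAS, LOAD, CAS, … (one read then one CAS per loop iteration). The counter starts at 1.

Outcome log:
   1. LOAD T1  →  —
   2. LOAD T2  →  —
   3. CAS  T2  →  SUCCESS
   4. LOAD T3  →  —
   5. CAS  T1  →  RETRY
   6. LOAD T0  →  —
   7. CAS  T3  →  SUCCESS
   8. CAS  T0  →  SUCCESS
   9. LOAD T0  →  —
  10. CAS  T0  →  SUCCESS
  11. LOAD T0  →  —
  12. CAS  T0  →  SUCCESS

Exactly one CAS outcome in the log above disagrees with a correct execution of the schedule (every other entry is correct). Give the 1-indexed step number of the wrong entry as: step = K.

Reference trace:
1. LOAD T1 → mem=1 r[T1]=1 [LOAD]
2. LOAD T2 → mem=1 r[T2]=1 [LOAD]
3. CAS T2 → mem=2 r[T2]=1 [OK]
4. LOAD T3 → mem=2 r[T3]=2 [LOAD]
5. CAS T1 → mem=2 r[T1]=1 [RETRY]
6. LOAD T0 → mem=2 r[T0]=2 [LOAD]
7. CAS T3 → mem=3 r[T3]=2 [OK]
8. CAS T0 → mem=3 r[T0]=2 [RETRY]
9. LOAD T0 → mem=3 r[T0]=3 [LOAD]
10. CAS T0 → mem=4 r[T0]=3 [OK]
11. LOAD T0 → mem=4 r[T0]=4 [LOAD]
12. CAS T0 → mem=5 r[T0]=4 [OK]
Mismatch at 8.

step = 8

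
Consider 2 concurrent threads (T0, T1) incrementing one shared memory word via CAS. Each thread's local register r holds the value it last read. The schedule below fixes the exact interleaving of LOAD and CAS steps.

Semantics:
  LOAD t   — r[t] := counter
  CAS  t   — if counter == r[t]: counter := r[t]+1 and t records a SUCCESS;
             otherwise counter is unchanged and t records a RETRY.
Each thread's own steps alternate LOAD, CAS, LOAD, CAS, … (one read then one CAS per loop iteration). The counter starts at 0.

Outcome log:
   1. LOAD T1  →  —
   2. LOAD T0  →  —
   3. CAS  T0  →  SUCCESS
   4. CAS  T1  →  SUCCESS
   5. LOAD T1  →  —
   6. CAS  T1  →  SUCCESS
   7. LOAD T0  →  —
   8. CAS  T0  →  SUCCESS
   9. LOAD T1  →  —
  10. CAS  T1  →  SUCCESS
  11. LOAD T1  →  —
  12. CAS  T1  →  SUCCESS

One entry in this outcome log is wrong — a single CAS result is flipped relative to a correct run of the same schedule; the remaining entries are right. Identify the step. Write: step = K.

step = 4

Correct run:
1. LOAD T1 → mem=0 r[T1]=0 [LOAD]
2. LOAD T0 → mem=0 r[T0]=0 [LOAD]
3. CAS T0 → mem=1 r[T0]=0 [OK]
4. CAS T1 → mem=1 r[T1]=0 [RETRY]
5. LOAD T1 → mem=1 r[T1]=1 [LOAD]
6. CAS T1 → mem=2 r[T1]=1 [OK]
7. LOAD T0 → mem=2 r[T0]=2 [LOAD]
8. CAS T0 → mem=3 r[T0]=2 [OK]
9. LOAD T1 → mem=3 r[T1]=3 [LOAD]
10. CAS T1 → mem=4 r[T1]=3 [OK]
11. LOAD T1 → mem=4 r[T1]=4 [LOAD]
12. CAS T1 → mem=5 r[T1]=4 [OK]
Mismatch at 4.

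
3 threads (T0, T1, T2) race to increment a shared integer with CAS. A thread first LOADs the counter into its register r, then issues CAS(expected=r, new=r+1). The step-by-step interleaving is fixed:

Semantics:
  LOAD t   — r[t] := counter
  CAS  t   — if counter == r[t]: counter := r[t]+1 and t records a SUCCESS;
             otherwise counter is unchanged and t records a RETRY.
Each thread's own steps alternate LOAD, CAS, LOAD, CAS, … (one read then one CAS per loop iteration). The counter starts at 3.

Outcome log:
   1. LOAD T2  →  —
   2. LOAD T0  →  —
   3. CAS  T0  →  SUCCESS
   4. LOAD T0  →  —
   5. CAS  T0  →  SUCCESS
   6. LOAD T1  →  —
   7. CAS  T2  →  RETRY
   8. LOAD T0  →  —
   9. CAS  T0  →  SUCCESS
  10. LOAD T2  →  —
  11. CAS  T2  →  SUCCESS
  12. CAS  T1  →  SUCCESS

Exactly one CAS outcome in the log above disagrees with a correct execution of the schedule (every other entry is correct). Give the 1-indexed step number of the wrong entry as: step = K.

Reference trace:
T2 LOAD — after: cnt=3, r=3 — load
T0 LOAD — after: cnt=3, r=3 — load
T0 CAS — after: cnt=4, r=3 — ok
T0 LOAD — after: cnt=4, r=4 — load
T0 CAS — after: cnt=5, r=4 — ok
T1 LOAD — after: cnt=5, r=5 — load
T2 CAS — after: cnt=5, r=3 — retry
T0 LOAD — after: cnt=5, r=5 — load
T0 CAS — after: cnt=6, r=5 — ok
T2 LOAD — after: cnt=6, r=6 — load
T2 CAS — after: cnt=7, r=6 — ok
T1 CAS — after: cnt=7, r=5 — retry
Mismatch at 12.

step = 12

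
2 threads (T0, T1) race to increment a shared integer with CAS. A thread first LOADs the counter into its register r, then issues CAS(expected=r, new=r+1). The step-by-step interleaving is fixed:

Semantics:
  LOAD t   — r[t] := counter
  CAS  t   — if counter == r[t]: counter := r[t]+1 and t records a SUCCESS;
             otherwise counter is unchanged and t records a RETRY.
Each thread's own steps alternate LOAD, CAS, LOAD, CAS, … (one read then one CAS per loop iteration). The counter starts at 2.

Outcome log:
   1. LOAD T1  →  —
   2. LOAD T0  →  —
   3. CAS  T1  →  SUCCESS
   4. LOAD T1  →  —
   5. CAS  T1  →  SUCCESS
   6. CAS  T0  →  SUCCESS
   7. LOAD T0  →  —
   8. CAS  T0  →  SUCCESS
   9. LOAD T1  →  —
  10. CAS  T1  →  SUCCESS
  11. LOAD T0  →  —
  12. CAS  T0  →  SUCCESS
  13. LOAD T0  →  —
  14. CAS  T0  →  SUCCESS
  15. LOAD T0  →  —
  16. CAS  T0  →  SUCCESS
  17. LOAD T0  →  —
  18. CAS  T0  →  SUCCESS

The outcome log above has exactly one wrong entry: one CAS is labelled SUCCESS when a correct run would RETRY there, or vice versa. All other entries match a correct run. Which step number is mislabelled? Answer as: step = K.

step = 6

Correct run:
step 1: T1 LOAD ⇒ load; ctr=2 reg=2
step 2: T0 LOAD ⇒ load; ctr=2 reg=2
step 3: T1 CAS ⇒ ok; ctr=3 reg=2
step 4: T1 LOAD ⇒ load; ctr=3 reg=3
step 5: T1 CAS ⇒ ok; ctr=4 reg=3
step 6: T0 CAS ⇒ retry; ctr=4 reg=2
step 7: T0 LOAD ⇒ load; ctr=4 reg=4
step 8: T0 CAS ⇒ ok; ctr=5 reg=4
step 9: T1 LOAD ⇒ load; ctr=5 reg=5
step 10: T1 CAS ⇒ ok; ctr=6 reg=5
step 11: T0 LOAD ⇒ load; ctr=6 reg=6
step 12: T0 CAS ⇒ ok; ctr=7 reg=6
step 13: T0 LOAD ⇒ load; ctr=7 reg=7
step 14: T0 CAS ⇒ ok; ctr=8 reg=7
step 15: T0 LOAD ⇒ load; ctr=8 reg=8
step 16: T0 CAS ⇒ ok; ctr=9 reg=8
step 17: T0 LOAD ⇒ load; ctr=9 reg=9
step 18: T0 CAS ⇒ ok; ctr=10 reg=9
Mismatch at 6.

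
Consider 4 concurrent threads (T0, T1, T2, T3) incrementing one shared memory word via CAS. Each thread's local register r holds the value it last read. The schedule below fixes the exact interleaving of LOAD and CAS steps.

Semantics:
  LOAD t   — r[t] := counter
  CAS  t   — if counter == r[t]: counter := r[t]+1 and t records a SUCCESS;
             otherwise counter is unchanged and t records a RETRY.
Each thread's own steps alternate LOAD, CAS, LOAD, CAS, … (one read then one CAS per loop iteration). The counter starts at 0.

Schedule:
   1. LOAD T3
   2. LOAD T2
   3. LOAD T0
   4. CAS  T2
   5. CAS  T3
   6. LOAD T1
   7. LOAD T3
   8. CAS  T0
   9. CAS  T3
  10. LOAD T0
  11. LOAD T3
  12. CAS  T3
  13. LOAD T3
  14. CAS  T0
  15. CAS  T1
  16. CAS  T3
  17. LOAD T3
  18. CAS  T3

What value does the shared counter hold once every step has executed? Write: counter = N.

counter = 5

step 1: T3 LOAD ⇒ load; ctr=0 reg=0
step 2: T2 LOAD ⇒ load; ctr=0 reg=0
step 3: T0 LOAD ⇒ load; ctr=0 reg=0
step 4: T2 CAS ⇒ ok; ctr=1 reg=0
step 5: T3 CAS ⇒ retry; ctr=1 reg=0
step 6: T1 LOAD ⇒ load; ctr=1 reg=1
step 7: T3 LOAD ⇒ load; ctr=1 reg=1
step 8: T0 CAS ⇒ retry; ctr=1 reg=0
step 9: T3 CAS ⇒ ok; ctr=2 reg=1
step 10: T0 LOAD ⇒ load; ctr=2 reg=2
step 11: T3 LOAD ⇒ load; ctr=2 reg=2
step 12: T3 CAS ⇒ ok; ctr=3 reg=2
step 13: T3 LOAD ⇒ load; ctr=3 reg=3
step 14: T0 CAS ⇒ retry; ctr=3 reg=2
step 15: T1 CAS ⇒ retry; ctr=3 reg=1
step 16: T3 CAS ⇒ ok; ctr=4 reg=3
step 17: T3 LOAD ⇒ load; ctr=4 reg=4
step 18: T3 CAS ⇒ ok; ctr=5 reg=4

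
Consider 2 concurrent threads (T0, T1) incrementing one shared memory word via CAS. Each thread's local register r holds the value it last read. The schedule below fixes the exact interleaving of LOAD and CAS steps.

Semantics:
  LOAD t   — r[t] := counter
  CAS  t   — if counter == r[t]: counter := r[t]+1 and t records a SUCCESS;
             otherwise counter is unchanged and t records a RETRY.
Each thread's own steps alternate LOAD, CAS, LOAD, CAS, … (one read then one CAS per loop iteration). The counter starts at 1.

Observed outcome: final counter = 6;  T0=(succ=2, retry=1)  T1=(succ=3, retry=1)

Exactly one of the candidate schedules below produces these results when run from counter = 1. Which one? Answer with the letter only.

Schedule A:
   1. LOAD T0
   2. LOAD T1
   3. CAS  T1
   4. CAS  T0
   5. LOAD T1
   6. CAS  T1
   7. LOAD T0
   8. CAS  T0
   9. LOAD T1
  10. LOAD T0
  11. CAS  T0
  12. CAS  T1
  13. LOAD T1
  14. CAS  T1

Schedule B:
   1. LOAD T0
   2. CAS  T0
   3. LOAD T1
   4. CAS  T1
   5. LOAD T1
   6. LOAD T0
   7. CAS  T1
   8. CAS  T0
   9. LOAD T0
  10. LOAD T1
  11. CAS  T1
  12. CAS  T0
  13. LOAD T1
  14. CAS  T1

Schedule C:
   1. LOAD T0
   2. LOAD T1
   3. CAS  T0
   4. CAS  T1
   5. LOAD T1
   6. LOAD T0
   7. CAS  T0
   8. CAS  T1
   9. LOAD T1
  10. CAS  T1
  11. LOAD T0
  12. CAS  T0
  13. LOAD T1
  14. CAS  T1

A

Tracing schedule A:
1. LOAD T0 → mem=1 r[T0]=1 [LOAD]
2. LOAD T1 → mem=1 r[T1]=1 [LOAD]
3. CAS T1 → mem=2 r[T1]=1 [OK]
4. CAS T0 → mem=2 r[T0]=1 [RETRY]
5. LOAD T1 → mem=2 r[T1]=2 [LOAD]
6. CAS T1 → mem=3 r[T1]=2 [OK]
7. LOAD T0 → mem=3 r[T0]=3 [LOAD]
8. CAS T0 → mem=4 r[T0]=3 [OK]
9. LOAD T1 → mem=4 r[T1]=4 [LOAD]
10. LOAD T0 → mem=4 r[T0]=4 [LOAD]
11. CAS T0 → mem=5 r[T0]=4 [OK]
12. CAS T1 → mem=5 r[T1]=4 [RETRY]
13. LOAD T1 → mem=5 r[T1]=5 [LOAD]
14. CAS T1 → mem=6 r[T1]=5 [OK]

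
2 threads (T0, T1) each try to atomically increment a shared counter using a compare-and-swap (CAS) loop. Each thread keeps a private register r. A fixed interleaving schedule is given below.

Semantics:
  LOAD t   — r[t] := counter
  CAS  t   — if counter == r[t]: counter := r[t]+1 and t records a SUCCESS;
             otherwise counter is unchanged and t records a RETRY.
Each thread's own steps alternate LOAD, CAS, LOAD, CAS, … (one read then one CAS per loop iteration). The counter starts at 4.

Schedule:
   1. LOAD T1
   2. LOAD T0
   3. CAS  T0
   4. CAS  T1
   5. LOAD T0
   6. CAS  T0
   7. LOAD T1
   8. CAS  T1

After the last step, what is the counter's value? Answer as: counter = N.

counter = 7

T1 LOAD — after: cnt=4, r=4 — load
T0 LOAD — after: cnt=4, r=4 — load
T0 CAS — after: cnt=5, r=4 — ok
T1 CAS — after: cnt=5, r=4 — retry
T0 LOAD — after: cnt=5, r=5 — load
T0 CAS — after: cnt=6, r=5 — ok
T1 LOAD — after: cnt=6, r=6 — load
T1 CAS — after: cnt=7, r=6 — ok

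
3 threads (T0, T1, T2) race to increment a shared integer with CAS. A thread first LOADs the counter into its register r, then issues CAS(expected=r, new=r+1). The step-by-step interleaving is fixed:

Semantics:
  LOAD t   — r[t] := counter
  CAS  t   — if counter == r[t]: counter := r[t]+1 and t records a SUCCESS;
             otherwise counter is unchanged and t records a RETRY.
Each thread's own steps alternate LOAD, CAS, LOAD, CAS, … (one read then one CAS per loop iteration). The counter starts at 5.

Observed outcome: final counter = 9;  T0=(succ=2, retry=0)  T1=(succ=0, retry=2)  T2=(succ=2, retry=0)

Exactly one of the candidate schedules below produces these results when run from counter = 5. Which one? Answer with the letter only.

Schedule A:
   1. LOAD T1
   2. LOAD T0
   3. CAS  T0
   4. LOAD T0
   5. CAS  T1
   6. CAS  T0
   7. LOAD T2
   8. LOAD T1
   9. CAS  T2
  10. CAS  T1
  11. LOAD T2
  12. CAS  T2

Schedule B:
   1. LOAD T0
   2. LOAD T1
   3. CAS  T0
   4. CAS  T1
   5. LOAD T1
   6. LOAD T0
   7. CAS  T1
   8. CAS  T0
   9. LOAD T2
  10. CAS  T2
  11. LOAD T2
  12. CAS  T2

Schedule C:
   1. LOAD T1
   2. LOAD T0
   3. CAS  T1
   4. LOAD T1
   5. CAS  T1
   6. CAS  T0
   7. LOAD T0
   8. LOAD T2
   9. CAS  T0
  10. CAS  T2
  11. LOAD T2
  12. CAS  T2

Simulating candidate A:
step 1: T1 LOAD ⇒ load; ctr=5 reg=5
step 2: T0 LOAD ⇒ load; ctr=5 reg=5
step 3: T0 CAS ⇒ ok; ctr=6 reg=5
step 4: T0 LOAD ⇒ load; ctr=6 reg=6
step 5: T1 CAS ⇒ retry; ctr=6 reg=5
step 6: T0 CAS ⇒ ok; ctr=7 reg=6
step 7: T2 LOAD ⇒ load; ctr=7 reg=7
step 8: T1 LOAD ⇒ load; ctr=7 reg=7
step 9: T2 CAS ⇒ ok; ctr=8 reg=7
step 10: T1 CAS ⇒ retry; ctr=8 reg=7
step 11: T2 LOAD ⇒ load; ctr=8 reg=8
step 12: T2 CAS ⇒ ok; ctr=9 reg=8

A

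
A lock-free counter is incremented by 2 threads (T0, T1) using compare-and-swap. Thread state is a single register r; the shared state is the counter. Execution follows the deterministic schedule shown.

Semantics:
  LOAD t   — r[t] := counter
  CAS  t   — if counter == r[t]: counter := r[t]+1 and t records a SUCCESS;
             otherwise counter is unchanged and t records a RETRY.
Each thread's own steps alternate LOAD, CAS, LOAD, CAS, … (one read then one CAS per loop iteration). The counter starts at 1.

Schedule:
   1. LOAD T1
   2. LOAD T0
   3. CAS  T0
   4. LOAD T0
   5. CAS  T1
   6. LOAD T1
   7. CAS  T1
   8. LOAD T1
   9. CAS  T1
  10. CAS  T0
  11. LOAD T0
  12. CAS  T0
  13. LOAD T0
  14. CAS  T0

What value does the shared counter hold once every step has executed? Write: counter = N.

T1 LOAD — after: cnt=1, r=1 — load
T0 LOAD — after: cnt=1, r=1 — load
T0 CAS — after: cnt=2, r=1 — ok
T0 LOAD — after: cnt=2, r=2 — load
T1 CAS — after: cnt=2, r=1 — retry
T1 LOAD — after: cnt=2, r=2 — load
T1 CAS — after: cnt=3, r=2 — ok
T1 LOAD — after: cnt=3, r=3 — load
T1 CAS — after: cnt=4, r=3 — ok
T0 CAS — after: cnt=4, r=2 — retry
T0 LOAD — after: cnt=4, r=4 — load
T0 CAS — after: cnt=5, r=4 — ok
T0 LOAD — after: cnt=5, r=5 — load
T0 CAS — after: cnt=6, r=5 — ok

counter = 6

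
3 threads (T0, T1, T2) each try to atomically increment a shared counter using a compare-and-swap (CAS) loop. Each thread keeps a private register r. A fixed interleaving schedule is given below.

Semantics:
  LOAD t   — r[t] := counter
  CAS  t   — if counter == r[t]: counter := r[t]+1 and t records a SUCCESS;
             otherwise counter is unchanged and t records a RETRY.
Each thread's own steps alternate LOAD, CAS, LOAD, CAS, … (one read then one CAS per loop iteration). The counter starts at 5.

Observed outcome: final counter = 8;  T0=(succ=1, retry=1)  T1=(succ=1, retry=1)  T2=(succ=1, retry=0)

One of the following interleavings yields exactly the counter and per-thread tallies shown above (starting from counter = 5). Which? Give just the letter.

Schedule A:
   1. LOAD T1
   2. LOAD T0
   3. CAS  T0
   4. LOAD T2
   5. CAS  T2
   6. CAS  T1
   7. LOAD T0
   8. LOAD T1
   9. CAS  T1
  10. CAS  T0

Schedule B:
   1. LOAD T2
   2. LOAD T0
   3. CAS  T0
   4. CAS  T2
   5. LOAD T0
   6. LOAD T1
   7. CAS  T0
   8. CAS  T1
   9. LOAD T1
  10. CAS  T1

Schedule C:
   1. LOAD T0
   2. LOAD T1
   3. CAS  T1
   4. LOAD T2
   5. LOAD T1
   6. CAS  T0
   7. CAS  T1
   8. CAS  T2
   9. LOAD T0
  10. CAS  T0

A

Tracing schedule A:
1. LOAD T1 → mem=5 r[T1]=5 [LOAD]
2. LOAD T0 → mem=5 r[T0]=5 [LOAD]
3. CAS T0 → mem=6 r[T0]=5 [OK]
4. LOAD T2 → mem=6 r[T2]=6 [LOAD]
5. CAS T2 → mem=7 r[T2]=6 [OK]
6. CAS T1 → mem=7 r[T1]=5 [RETRY]
7. LOAD T0 → mem=7 r[T0]=7 [LOAD]
8. LOAD T1 → mem=7 r[T1]=7 [LOAD]
9. CAS T1 → mem=8 r[T1]=7 [OK]
10. CAS T0 → mem=8 r[T0]=7 [RETRY]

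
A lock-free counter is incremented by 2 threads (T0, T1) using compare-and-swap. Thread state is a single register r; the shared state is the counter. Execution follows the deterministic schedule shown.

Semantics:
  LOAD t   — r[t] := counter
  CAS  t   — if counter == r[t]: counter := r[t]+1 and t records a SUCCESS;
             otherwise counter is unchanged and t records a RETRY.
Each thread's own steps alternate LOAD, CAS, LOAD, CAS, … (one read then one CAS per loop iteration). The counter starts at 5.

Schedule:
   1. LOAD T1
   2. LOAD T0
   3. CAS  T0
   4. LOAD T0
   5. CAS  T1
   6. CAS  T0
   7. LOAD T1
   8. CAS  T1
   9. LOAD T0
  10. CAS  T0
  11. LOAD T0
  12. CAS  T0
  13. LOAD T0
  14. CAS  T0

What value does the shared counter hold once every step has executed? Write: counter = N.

   1) LOAD T1:  M=5  r_T1=5
   2) LOAD T0:  M=5  r_T0=5
   3) CAS  T0:  M=6  r_T0=5 ✓
   4) LOAD T0:  M=6  r_T0=6
   5) CAS  T1:  M=6  r_T1=5 ✗
   6) CAS  T0:  M=7  r_T0=6 ✓
   7) LOAD T1:  M=7  r_T1=7
   8) CAS  T1:  M=8  r_T1=7 ✓
   9) LOAD T0:  M=8  r_T0=8
  10) CAS  T0:  M=9  r_T0=8 ✓
  11) LOAD T0:  M=9  r_T0=9
  12) CAS  T0:  M=10  r_T0=9 ✓
  13) LOAD T0:  M=10  r_T0=10
  14) CAS  T0:  M=11  r_T0=10 ✓

counter = 11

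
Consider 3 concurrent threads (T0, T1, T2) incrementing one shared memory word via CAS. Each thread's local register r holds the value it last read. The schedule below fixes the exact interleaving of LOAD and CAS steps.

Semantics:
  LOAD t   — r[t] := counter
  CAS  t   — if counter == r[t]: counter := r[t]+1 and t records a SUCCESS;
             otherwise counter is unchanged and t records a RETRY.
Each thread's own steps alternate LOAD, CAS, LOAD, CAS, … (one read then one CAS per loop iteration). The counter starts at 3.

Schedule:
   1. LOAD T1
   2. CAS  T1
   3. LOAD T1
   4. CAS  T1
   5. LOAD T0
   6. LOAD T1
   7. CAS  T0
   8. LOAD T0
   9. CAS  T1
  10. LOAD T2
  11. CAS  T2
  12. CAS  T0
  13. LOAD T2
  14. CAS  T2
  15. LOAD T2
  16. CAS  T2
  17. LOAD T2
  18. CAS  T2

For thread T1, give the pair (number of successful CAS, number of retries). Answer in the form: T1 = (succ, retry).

T1 = (2, 1)

   1) LOAD T1:  M=3  r_T1=3
   2) CAS  T1:  M=4  r_T1=3 ✓
   3) LOAD T1:  M=4  r_T1=4
   4) CAS  T1:  M=5  r_T1=4 ✓
   5) LOAD T0:  M=5  r_T0=5
   6) LOAD T1:  M=5  r_T1=5
   7) CAS  T0:  M=6  r_T0=5 ✓
   8) LOAD T0:  M=6  r_T0=6
   9) CAS  T1:  M=6  r_T1=5 ✗
  10) LOAD T2:  M=6  r_T2=6
  11) CAS  T2:  M=7  r_T2=6 ✓
  12) CAS  T0:  M=7  r_T0=6 ✗
  13) LOAD T2:  M=7  r_T2=7
  14) CAS  T2:  M=8  r_T2=7 ✓
  15) LOAD T2:  M=8  r_T2=8
  16) CAS  T2:  M=9  r_T2=8 ✓
  17) LOAD T2:  M=9  r_T2=9
  18) CAS  T2:  M=10  r_T2=9 ✓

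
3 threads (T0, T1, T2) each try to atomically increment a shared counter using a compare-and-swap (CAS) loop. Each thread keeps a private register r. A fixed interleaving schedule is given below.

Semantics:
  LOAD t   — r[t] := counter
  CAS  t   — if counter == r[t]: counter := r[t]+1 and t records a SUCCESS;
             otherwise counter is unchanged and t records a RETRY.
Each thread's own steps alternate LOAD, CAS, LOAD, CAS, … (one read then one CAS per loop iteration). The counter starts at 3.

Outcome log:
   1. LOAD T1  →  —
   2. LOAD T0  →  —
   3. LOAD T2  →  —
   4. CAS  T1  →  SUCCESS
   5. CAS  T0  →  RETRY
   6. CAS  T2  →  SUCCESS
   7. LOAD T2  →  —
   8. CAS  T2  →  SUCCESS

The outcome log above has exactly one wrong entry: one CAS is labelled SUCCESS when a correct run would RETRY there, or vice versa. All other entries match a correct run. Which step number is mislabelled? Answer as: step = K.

step = 6

Reference trace:
[1] T1.load  rd  (counter 3, T1.r 3)
[2] T0.load  rd  (counter 3, T0.r 3)
[3] T2.load  rd  (counter 3, T2.r 3)
[4] T1.cas  hit  (counter 4, T1.r 3)
[5] T0.cas  miss  (counter 4, T0.r 3)
[6] T2.cas  miss  (counter 4, T2.r 3)
[7] T2.load  rd  (counter 4, T2.r 4)
[8] T2.cas  hit  (counter 5, T2.r 4)
Log disagrees first at step 6.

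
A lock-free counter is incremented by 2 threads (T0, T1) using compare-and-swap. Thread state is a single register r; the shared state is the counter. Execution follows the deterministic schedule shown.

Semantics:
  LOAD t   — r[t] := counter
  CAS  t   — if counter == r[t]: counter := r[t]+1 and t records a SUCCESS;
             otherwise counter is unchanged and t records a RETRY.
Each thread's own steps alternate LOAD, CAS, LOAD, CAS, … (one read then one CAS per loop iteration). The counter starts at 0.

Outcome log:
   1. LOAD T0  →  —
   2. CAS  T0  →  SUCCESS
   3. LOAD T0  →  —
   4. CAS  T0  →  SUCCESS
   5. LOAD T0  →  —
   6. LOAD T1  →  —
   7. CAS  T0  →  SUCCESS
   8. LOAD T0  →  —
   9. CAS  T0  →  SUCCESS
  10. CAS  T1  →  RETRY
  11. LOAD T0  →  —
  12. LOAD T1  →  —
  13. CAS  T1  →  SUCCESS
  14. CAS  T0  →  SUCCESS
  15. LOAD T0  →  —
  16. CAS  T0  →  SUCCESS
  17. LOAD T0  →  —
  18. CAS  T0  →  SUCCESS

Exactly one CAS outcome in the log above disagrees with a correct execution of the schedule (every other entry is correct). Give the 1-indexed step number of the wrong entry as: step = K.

step = 14

Re-executing:
1. LOAD T0 → mem=0 r[T0]=0 [LOAD]
2. CAS T0 → mem=1 r[T0]=0 [OK]
3. LOAD T0 → mem=1 r[T0]=1 [LOAD]
4. CAS T0 → mem=2 r[T0]=1 [OK]
5. LOAD T0 → mem=2 r[T0]=2 [LOAD]
6. LOAD T1 → mem=2 r[T1]=2 [LOAD]
7. CAS T0 → mem=3 r[T0]=2 [OK]
8. LOAD T0 → mem=3 r[T0]=3 [LOAD]
9. CAS T0 → mem=4 r[T0]=3 [OK]
10. CAS T1 → mem=4 r[T1]=2 [RETRY]
11. LOAD T0 → mem=4 r[T0]=4 [LOAD]
12. LOAD T1 → mem=4 r[T1]=4 [LOAD]
13. CAS T1 → mem=5 r[T1]=4 [OK]
14. CAS T0 → mem=5 r[T0]=4 [RETRY]
15. LOAD T0 → mem=5 r[T0]=5 [LOAD]
16. CAS T0 → mem=6 r[T0]=5 [OK]
17. LOAD T0 → mem=6 r[T0]=6 [LOAD]
18. CAS T0 → mem=7 r[T0]=6 [OK]
Mismatch at 14.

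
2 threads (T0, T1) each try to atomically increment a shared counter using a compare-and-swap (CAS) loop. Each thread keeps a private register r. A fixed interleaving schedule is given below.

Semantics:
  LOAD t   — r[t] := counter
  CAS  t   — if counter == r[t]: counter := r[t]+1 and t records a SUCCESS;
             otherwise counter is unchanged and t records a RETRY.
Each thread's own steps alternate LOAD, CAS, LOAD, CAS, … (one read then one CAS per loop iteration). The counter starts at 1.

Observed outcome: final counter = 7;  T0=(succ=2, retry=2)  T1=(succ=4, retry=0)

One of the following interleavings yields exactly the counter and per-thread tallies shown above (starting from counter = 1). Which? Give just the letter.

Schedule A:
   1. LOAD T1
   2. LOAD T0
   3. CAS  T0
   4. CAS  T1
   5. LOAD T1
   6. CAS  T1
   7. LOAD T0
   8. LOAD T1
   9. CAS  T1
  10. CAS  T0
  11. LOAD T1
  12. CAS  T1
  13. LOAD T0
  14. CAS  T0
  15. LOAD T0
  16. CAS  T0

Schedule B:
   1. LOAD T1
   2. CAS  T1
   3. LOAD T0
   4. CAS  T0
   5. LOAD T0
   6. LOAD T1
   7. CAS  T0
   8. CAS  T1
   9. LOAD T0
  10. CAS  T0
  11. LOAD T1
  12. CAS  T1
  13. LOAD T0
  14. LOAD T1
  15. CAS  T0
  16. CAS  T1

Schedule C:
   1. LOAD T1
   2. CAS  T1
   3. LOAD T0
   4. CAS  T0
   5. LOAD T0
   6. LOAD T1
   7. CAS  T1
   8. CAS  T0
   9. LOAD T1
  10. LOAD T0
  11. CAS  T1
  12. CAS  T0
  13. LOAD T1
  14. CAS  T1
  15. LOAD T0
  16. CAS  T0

Tracing schedule C:
step 1: T1 LOAD ⇒ load; ctr=1 reg=1
step 2: T1 CAS ⇒ ok; ctr=2 reg=1
step 3: T0 LOAD ⇒ load; ctr=2 reg=2
step 4: T0 CAS ⇒ ok; ctr=3 reg=2
step 5: T0 LOAD ⇒ load; ctr=3 reg=3
step 6: T1 LOAD ⇒ load; ctr=3 reg=3
step 7: T1 CAS ⇒ ok; ctr=4 reg=3
step 8: T0 CAS ⇒ retry; ctr=4 reg=3
step 9: T1 LOAD ⇒ load; ctr=4 reg=4
step 10: T0 LOAD ⇒ load; ctr=4 reg=4
step 11: T1 CAS ⇒ ok; ctr=5 reg=4
step 12: T0 CAS ⇒ retry; ctr=5 reg=4
step 13: T1 LOAD ⇒ load; ctr=5 reg=5
step 14: T1 CAS ⇒ ok; ctr=6 reg=5
step 15: T0 LOAD ⇒ load; ctr=6 reg=6
step 16: T0 CAS ⇒ ok; ctr=7 reg=6

C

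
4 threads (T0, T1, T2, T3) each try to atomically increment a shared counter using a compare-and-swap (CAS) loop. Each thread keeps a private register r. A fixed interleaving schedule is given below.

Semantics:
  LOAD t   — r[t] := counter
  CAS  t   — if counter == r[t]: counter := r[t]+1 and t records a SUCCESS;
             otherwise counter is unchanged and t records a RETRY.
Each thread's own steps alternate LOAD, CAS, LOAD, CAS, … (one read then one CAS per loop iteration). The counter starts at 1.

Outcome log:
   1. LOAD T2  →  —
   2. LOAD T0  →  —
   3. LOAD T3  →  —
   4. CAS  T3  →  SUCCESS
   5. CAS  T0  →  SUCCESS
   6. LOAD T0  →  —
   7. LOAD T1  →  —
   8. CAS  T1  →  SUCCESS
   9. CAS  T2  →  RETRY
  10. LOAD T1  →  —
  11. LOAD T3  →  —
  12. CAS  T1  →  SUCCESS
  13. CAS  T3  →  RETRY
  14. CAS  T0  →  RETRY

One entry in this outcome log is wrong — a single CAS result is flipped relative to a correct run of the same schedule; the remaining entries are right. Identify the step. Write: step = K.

step = 5

Correct run:
T2 LOAD — after: cnt=1, r=1 — load
T0 LOAD — after: cnt=1, r=1 — load
T3 LOAD — after: cnt=1, r=1 — load
T3 CAS — after: cnt=2, r=1 — ok
T0 CAS — after: cnt=2, r=1 — retry
T0 LOAD — after: cnt=2, r=2 — load
T1 LOAD — after: cnt=2, r=2 — load
T1 CAS — after: cnt=3, r=2 — ok
T2 CAS — after: cnt=3, r=1 — retry
T1 LOAD — after: cnt=3, r=3 — load
T3 LOAD — after: cnt=3, r=3 — load
T1 CAS — after: cnt=4, r=3 — ok
T3 CAS — after: cnt=4, r=3 — retry
T0 CAS — after: cnt=4, r=2 — retry
Mismatch at 5.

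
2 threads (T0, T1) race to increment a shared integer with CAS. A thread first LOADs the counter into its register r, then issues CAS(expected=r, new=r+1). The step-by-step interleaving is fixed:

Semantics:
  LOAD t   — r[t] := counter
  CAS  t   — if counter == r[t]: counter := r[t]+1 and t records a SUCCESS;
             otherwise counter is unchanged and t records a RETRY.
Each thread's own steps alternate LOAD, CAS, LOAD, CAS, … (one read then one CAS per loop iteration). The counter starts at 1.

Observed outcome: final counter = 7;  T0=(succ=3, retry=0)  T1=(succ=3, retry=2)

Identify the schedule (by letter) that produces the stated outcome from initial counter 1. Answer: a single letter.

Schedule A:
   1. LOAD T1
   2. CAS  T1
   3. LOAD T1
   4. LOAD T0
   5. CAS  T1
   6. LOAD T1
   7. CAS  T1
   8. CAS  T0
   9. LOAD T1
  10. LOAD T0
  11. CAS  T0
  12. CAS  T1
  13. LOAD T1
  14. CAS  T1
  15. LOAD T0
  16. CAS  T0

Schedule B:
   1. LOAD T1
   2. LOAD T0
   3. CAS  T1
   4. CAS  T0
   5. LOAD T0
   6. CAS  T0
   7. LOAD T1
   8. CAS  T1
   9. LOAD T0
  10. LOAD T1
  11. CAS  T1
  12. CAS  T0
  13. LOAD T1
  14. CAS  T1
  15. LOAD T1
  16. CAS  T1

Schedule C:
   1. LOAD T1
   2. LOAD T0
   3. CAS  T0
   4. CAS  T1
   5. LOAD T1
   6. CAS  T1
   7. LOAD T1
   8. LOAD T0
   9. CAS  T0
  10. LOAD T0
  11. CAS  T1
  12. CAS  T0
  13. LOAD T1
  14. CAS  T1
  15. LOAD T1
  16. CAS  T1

C

Tracing schedule C:
T1 LOAD — after: cnt=1, r=1 — load
T0 LOAD — after: cnt=1, r=1 — load
T0 CAS — after: cnt=2, r=1 — ok
T1 CAS — after: cnt=2, r=1 — retry
T1 LOAD — after: cnt=2, r=2 — load
T1 CAS — after: cnt=3, r=2 — ok
T1 LOAD — after: cnt=3, r=3 — load
T0 LOAD — after: cnt=3, r=3 — load
T0 CAS — after: cnt=4, r=3 — ok
T0 LOAD — after: cnt=4, r=4 — load
T1 CAS — after: cnt=4, r=3 — retry
T0 CAS — after: cnt=5, r=4 — ok
T1 LOAD — after: cnt=5, r=5 — load
T1 CAS — after: cnt=6, r=5 — ok
T1 LOAD — after: cnt=6, r=6 — load
T1 CAS — after: cnt=7, r=6 — ok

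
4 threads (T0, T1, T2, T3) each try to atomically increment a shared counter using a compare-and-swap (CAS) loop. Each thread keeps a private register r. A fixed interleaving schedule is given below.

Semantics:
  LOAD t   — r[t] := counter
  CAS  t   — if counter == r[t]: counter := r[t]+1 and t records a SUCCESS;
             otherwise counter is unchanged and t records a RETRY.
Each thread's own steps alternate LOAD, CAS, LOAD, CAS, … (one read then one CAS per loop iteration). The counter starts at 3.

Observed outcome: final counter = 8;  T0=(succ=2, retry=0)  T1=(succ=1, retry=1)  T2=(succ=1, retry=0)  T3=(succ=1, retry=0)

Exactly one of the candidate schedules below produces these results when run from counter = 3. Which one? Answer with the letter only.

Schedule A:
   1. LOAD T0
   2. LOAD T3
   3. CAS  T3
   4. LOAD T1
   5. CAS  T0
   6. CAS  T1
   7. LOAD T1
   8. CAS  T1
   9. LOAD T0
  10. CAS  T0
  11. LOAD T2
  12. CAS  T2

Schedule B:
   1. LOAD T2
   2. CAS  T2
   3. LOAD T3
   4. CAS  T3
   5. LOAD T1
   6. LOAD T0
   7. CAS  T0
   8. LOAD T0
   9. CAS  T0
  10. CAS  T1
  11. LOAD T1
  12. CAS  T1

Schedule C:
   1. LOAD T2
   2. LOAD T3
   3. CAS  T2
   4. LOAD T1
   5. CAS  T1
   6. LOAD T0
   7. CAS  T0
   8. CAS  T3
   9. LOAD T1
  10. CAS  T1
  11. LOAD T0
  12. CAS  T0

B

Simulating candidate B:
[1] T2.load  rd  (counter 3, T2.r 3)
[2] T2.cas  hit  (counter 4, T2.r 3)
[3] T3.load  rd  (counter 4, T3.r 4)
[4] T3.cas  hit  (counter 5, T3.r 4)
[5] T1.load  rd  (counter 5, T1.r 5)
[6] T0.load  rd  (counter 5, T0.r 5)
[7] T0.cas  hit  (counter 6, T0.r 5)
[8] T0.load  rd  (counter 6, T0.r 6)
[9] T0.cas  hit  (counter 7, T0.r 6)
[10] T1.cas  miss  (counter 7, T1.r 5)
[11] T1.load  rd  (counter 7, T1.r 7)
[12] T1.cas  hit  (counter 8, T1.r 7)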